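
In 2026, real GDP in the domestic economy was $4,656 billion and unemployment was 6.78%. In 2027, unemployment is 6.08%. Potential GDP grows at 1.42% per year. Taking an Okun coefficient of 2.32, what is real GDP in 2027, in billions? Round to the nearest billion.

Δu = 6.08 - 6.78 = -0.7 points.
Okun's law (growth form): g_Y = g_Y* - β × Δu = 1.42 - 2.32 × (-0.70) = 1.42 + 1.624 = 3.044%.
Real GDP in the next year = 4656 × (1 + 3.044/100) = 4656 × 1.03044 ≈ 4798 billion.

$4,798 billion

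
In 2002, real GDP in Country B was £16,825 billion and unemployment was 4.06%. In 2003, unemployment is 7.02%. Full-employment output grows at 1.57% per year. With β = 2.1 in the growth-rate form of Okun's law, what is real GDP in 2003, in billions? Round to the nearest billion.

£16,043 billion

Δu = 7.02 - 4.06 = 2.96 points.
Okun's law (growth form): g_Y = g_Y* - β × Δu = 1.57 - 2.1 × (2.96) = 1.57 - 6.216 = -4.646%.
Real GDP in the next year = 16825 × (1 - 4.646/100) = 16825 × 0.95354 ≈ 16043 billion.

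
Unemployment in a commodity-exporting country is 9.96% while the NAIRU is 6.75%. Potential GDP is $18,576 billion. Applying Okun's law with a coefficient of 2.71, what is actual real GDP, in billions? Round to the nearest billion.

Unemployment gap = 9.96 - 6.75 = 3.21 points, so the output gap is -2.71 × 3.21 = -8.6991%.
Actual GDP = 18576 × (1 - 8.6991/100) = 18576 × 0.913009 ≈ 16960 billion.

$16,960 billion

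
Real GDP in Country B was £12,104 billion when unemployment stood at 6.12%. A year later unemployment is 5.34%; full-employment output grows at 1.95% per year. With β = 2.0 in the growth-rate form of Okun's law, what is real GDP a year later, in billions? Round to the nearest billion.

Δu = 5.34 - 6.12 = -0.78 points.
Okun's law (growth form): g_Y = g_Y* - β × Δu = 1.95 - 2.0 × (-0.78) = 1.95 + 1.56 = 3.51%.
Real GDP in the next year = 12104 × (1 + 3.51/100) = 12104 × 1.0351 ≈ 12529 billion.

£12,529 billion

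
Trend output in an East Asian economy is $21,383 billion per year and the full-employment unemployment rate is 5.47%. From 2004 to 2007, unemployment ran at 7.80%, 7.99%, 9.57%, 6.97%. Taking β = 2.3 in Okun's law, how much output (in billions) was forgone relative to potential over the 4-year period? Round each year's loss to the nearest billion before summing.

$5,139 billion

Year 2004: gap = -2.3 × (7.8 - 5.47) = -5.359%, loss ≈ 21383 × 5.359/100 ≈ 1146.
Year 2005: gap = -2.3 × (7.99 - 5.47) = -5.796%, loss ≈ 21383 × 5.796/100 ≈ 1239.
Year 2006: gap = -2.3 × (9.57 - 5.47) = -9.43%, loss ≈ 21383 × 9.43/100 ≈ 2016.
Year 2007: gap = -2.3 × (6.97 - 5.47) = -3.45%, loss ≈ 21383 × 3.45/100 ≈ 738.
Total lost output = 1146 + 1239 + 2016 + 738 = 5139 billion.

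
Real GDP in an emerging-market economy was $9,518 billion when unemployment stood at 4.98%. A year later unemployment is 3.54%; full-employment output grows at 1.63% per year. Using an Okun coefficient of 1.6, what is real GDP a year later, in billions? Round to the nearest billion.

$9,892 billion

Δu = 3.54 - 4.98 = -1.44 points.
Okun's law (growth form): g_Y = g_Y* - β × Δu = 1.63 - 1.6 × (-1.44) = 1.63 + 2.304 = 3.934%.
Real GDP in the next year = 9518 × (1 + 3.934/100) = 9518 × 1.03934 ≈ 9892 billion.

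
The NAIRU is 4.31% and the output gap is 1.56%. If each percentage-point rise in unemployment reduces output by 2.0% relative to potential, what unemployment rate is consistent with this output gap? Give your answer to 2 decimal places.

3.53%

From Okun's law, u - u* = -(output gap)/β = -(1.56)/2.0 = -0.78 points.
So u = 4.31 - 0.78 = 3.53%.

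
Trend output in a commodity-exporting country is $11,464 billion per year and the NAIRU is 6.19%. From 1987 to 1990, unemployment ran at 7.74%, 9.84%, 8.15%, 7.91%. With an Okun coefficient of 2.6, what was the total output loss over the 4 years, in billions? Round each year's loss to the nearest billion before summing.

$2,647 billion

Year 1987: gap = -2.6 × (7.74 - 6.19) = -4.03%, loss ≈ 11464 × 4.03/100 ≈ 462.
Year 1988: gap = -2.6 × (9.84 - 6.19) = -9.49%, loss ≈ 11464 × 9.49/100 ≈ 1088.
Year 1989: gap = -2.6 × (8.15 - 6.19) = -5.096%, loss ≈ 11464 × 5.096/100 ≈ 584.
Year 1990: gap = -2.6 × (7.91 - 6.19) = -4.472%, loss ≈ 11464 × 4.472/100 ≈ 513.
Total lost output = 462 + 1088 + 584 + 513 = 2647 billion.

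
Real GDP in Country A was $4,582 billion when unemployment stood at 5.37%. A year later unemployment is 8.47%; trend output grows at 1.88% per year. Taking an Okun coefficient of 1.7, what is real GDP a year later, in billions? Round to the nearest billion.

$4,427 billion

Δu = 8.47 - 5.37 = 3.1 points.
Okun's law (growth form): g_Y = g_Y* - β × Δu = 1.88 - 1.7 × (3.10) = 1.88 - 5.27 = -3.39%.
Real GDP in the next year = 4582 × (1 - 3.39/100) = 4582 × 0.9661 ≈ 4427 billion.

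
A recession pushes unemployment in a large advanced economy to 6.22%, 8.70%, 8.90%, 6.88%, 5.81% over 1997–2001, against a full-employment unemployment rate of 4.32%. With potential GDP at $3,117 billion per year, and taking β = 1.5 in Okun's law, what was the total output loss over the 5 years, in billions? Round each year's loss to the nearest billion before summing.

$698 billion

Year 1997: gap = -1.5 × (6.22 - 4.32) = -2.85%, loss ≈ 3117 × 2.85/100 ≈ 89.
Year 1998: gap = -1.5 × (8.7 - 4.32) = -6.57%, loss ≈ 3117 × 6.57/100 ≈ 205.
Year 1999: gap = -1.5 × (8.9 - 4.32) = -6.87%, loss ≈ 3117 × 6.87/100 ≈ 214.
Year 2000: gap = -1.5 × (6.88 - 4.32) = -3.84%, loss ≈ 3117 × 3.84/100 ≈ 120.
Year 2001: gap = -1.5 × (5.81 - 4.32) = -2.235%, loss ≈ 3117 × 2.235/100 ≈ 70.
Total lost output = 89 + 205 + 214 + 120 + 70 = 698 billion.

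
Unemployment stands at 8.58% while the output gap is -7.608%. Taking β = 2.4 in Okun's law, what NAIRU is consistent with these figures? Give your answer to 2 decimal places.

5.41%

From Okun's law, u - u* = -(output gap)/β = -(-7.608)/2.4 = 3.17 points.
So u* = 8.58 - 3.17 = 5.41%.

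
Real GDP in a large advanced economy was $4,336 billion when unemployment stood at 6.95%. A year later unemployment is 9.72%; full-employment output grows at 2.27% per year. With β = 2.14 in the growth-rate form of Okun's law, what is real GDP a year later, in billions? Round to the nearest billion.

$4,177 billion

Δu = 9.72 - 6.95 = 2.77 points.
Okun's law (growth form): g_Y = g_Y* - β × Δu = 2.27 - 2.14 × (2.77) = 2.27 - 5.9278 = -3.6578%.
Real GDP in the next year = 4336 × (1 - 3.6578/100) = 4336 × 0.963422 ≈ 4177 billion.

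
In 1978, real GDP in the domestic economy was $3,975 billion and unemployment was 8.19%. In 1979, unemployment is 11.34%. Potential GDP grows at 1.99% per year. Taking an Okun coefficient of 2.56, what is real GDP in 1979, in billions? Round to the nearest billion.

$3,734 billion

Δu = 11.34 - 8.19 = 3.15 points.
Okun's law (growth form): g_Y = g_Y* - β × Δu = 1.99 - 2.56 × (3.15) = 1.99 - 8.064 = -6.074%.
Real GDP in the next year = 3975 × (1 - 6.074/100) = 3975 × 0.93926 ≈ 3734 billion.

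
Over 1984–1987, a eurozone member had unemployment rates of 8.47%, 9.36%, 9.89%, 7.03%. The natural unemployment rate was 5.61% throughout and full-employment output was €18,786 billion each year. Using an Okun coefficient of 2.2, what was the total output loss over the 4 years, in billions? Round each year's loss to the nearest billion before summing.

Year 1984: gap = -2.2 × (8.47 - 5.61) = -6.292%, loss ≈ 18786 × 6.292/100 ≈ 1182.
Year 1985: gap = -2.2 × (9.36 - 5.61) = -8.25%, loss ≈ 18786 × 8.25/100 ≈ 1550.
Year 1986: gap = -2.2 × (9.89 - 5.61) = -9.416%, loss ≈ 18786 × 9.416/100 ≈ 1769.
Year 1987: gap = -2.2 × (7.03 - 5.61) = -3.124%, loss ≈ 18786 × 3.124/100 ≈ 587.
Total lost output = 1182 + 1550 + 1769 + 587 = 5088 billion.

€5,088 billion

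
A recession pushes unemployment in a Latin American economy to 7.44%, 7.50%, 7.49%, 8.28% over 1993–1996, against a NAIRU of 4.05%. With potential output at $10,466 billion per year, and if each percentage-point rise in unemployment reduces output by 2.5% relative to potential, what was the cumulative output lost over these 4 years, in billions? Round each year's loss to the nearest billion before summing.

$3,797 billion

Year 1993: gap = -2.5 × (7.44 - 4.05) = -8.475%, loss ≈ 10466 × 8.475/100 ≈ 887.
Year 1994: gap = -2.5 × (7.5 - 4.05) = -8.625%, loss ≈ 10466 × 8.625/100 ≈ 903.
Year 1995: gap = -2.5 × (7.49 - 4.05) = -8.6%, loss ≈ 10466 × 8.6/100 ≈ 900.
Year 1996: gap = -2.5 × (8.28 - 4.05) = -10.575%, loss ≈ 10466 × 10.575/100 ≈ 1107.
Total lost output = 887 + 903 + 900 + 1107 = 3797 billion.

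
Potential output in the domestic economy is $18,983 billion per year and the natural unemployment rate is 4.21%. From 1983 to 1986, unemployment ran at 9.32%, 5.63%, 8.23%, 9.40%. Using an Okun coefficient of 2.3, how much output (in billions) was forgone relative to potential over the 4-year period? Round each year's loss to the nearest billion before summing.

Year 1983: gap = -2.3 × (9.32 - 4.21) = -11.753%, loss ≈ 18983 × 11.753/100 ≈ 2231.
Year 1984: gap = -2.3 × (5.63 - 4.21) = -3.266%, loss ≈ 18983 × 3.266/100 ≈ 620.
Year 1985: gap = -2.3 × (8.23 - 4.21) = -9.246%, loss ≈ 18983 × 9.246/100 ≈ 1755.
Year 1986: gap = -2.3 × (9.4 - 4.21) = -11.937%, loss ≈ 18983 × 11.937/100 ≈ 2266.
Total lost output = 2231 + 620 + 1755 + 2266 = 6872 billion.

$6,872 billion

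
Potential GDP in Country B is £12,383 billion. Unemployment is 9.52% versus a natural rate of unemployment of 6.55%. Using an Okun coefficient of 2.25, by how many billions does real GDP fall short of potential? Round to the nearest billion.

Output gap = -2.25 × (9.52 - 6.55) = -2.25 × 2.97 = -6.6825%.
Actual GDP ≈ 12383 × 0.933175 ≈ 11556 billion, so the shortfall is 12383 - 11556 = 827 billion.

£827 billion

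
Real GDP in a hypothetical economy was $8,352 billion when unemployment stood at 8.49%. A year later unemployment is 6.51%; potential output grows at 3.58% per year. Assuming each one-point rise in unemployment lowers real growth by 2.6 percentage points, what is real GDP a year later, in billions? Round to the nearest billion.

$9,081 billion

Δu = 6.51 - 8.49 = -1.98 points.
Okun's law (growth form): g_Y = g_Y* - β × Δu = 3.58 - 2.6 × (-1.98) = 3.58 + 5.148 = 8.728%.
Real GDP in the next year = 8352 × (1 + 8.728/100) = 8352 × 1.08728 ≈ 9081 billion.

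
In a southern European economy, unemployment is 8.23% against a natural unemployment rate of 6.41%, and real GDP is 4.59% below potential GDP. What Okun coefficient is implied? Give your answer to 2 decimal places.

Okun's law: output gap = -β × (u - u*).
-4.59 = -β × (8.23 - 6.41) = -β × 1.82, so β = 4.59/1.82 = 2.52.

β ≈ 2.52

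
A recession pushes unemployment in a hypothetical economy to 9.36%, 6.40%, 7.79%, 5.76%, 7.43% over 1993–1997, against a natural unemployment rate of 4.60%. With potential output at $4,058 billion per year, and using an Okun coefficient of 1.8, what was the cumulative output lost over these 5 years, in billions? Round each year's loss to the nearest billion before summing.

$1,004 billion

Year 1993: gap = -1.8 × (9.36 - 4.6) = -8.568%, loss ≈ 4058 × 8.568/100 ≈ 348.
Year 1994: gap = -1.8 × (6.4 - 4.6) = -3.24%, loss ≈ 4058 × 3.24/100 ≈ 131.
Year 1995: gap = -1.8 × (7.79 - 4.6) = -5.742%, loss ≈ 4058 × 5.742/100 ≈ 233.
Year 1996: gap = -1.8 × (5.76 - 4.6) = -2.088%, loss ≈ 4058 × 2.088/100 ≈ 85.
Year 1997: gap = -1.8 × (7.43 - 4.6) = -5.094%, loss ≈ 4058 × 5.094/100 ≈ 207.
Total lost output = 348 + 131 + 233 + 85 + 207 = 1004 billion.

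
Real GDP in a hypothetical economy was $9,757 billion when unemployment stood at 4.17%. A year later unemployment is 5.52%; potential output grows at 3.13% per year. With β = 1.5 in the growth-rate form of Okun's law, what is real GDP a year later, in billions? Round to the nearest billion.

Δu = 5.52 - 4.17 = 1.35 points.
Okun's law (growth form): g_Y = g_Y* - β × Δu = 3.13 - 1.5 × (1.35) = 3.13 - 2.025 = 1.105%.
Real GDP in the next year = 9757 × (1 + 1.105/100) = 9757 × 1.01105 ≈ 9865 billion.

$9,865 billion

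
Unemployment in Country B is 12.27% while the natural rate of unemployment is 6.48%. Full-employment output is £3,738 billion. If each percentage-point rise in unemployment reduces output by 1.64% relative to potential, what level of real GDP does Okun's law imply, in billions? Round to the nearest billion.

£3,383 billion

Unemployment gap = 12.27 - 6.48 = 5.79 points, so the output gap is -1.64 × 5.79 = -9.4956%.
Actual GDP = 3738 × (1 - 9.4956/100) = 3738 × 0.905044 ≈ 3383 billion.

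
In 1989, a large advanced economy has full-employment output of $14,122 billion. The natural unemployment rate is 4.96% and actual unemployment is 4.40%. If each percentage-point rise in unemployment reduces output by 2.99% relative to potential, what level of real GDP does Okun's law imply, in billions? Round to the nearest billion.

Unemployment gap = 4.4 - 4.96 = -0.56 points, so the output gap is -2.99 × (-0.56) = 1.6744%.
Actual GDP = 14122 × (1 + 1.6744/100) = 14122 × 1.016744 ≈ 14358 billion.

$14,358 billion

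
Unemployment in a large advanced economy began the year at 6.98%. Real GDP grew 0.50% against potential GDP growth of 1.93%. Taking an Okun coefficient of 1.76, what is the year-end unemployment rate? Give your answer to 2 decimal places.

7.79%

Growth-rate Okun's law: g_Y = g_Y* - β × Δu, so Δu = (g_Y* - g_Y)/β.
Δu = (1.93 - 0.5)/1.76 = 1.43/1.76 = 0.81 percentage points.
Year-end unemployment = 6.98 + 0.81 = 7.79%.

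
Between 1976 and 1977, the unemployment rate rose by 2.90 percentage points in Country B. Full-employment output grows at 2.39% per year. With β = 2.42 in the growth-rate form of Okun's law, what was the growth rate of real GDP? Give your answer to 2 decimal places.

Growth-rate Okun's law: g_Y = g_Y* - β × Δu.
g_Y = 2.39 - 2.42 × (2.90) = 2.39 - 7.018 = -4.628%, i.e. -4.63% to 2 d.p.

-4.63%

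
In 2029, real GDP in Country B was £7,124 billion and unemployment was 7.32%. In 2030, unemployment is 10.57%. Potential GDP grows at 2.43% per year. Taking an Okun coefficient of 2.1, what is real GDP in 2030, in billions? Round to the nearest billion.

Δu = 10.57 - 7.32 = 3.25 points.
Okun's law (growth form): g_Y = g_Y* - β × Δu = 2.43 - 2.1 × (3.25) = 2.43 - 6.825 = -4.395%.
Real GDP in the next year = 7124 × (1 - 4.395/100) = 7124 × 0.95605 ≈ 6811 billion.

£6,811 billion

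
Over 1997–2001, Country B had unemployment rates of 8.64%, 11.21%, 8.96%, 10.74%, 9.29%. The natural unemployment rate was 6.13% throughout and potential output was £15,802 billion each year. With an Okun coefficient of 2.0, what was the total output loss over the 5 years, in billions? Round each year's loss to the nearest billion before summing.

Year 1997: gap = -2.0 × (8.64 - 6.13) = -5.02%, loss ≈ 15802 × 5.02/100 ≈ 793.
Year 1998: gap = -2.0 × (11.21 - 6.13) = -10.16%, loss ≈ 15802 × 10.16/100 ≈ 1605.
Year 1999: gap = -2.0 × (8.96 - 6.13) = -5.66%, loss ≈ 15802 × 5.66/100 ≈ 894.
Year 2000: gap = -2.0 × (10.74 - 6.13) = -9.22%, loss ≈ 15802 × 9.22/100 ≈ 1457.
Year 2001: gap = -2.0 × (9.29 - 6.13) = -6.32%, loss ≈ 15802 × 6.32/100 ≈ 999.
Total lost output = 793 + 1605 + 894 + 1457 + 999 = 5748 billion.

£5,748 billion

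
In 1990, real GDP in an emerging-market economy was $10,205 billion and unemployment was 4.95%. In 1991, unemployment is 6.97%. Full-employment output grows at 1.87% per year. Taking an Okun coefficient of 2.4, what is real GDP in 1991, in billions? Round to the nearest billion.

Δu = 6.97 - 4.95 = 2.02 points.
Okun's law (growth form): g_Y = g_Y* - β × Δu = 1.87 - 2.4 × (2.02) = 1.87 - 4.848 = -2.978%.
Real GDP in the next year = 10205 × (1 - 2.978/100) = 10205 × 0.97022 ≈ 9901 billion.

$9,901 billion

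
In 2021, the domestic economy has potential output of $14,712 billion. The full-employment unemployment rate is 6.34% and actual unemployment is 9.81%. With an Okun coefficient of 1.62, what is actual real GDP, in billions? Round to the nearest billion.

Unemployment gap = 9.81 - 6.34 = 3.47 points, so the output gap is -1.62 × 3.47 = -5.6214%.
Actual GDP = 14712 × (1 - 5.6214/100) = 14712 × 0.943786 ≈ 13885 billion.

$13,885 billion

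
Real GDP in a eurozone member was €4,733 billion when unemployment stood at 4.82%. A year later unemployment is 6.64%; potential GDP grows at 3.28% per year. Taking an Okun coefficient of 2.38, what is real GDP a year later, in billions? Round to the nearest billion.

€4,683 billion

Δu = 6.64 - 4.82 = 1.82 points.
Okun's law (growth form): g_Y = g_Y* - β × Δu = 3.28 - 2.38 × (1.82) = 3.28 - 4.3316 = -1.0516%.
Real GDP in the next year = 4733 × (1 - 1.0516/100) = 4733 × 0.989484 ≈ 4683 billion.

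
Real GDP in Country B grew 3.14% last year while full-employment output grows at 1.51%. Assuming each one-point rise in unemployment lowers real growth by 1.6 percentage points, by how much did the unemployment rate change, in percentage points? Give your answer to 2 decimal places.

Growth-rate Okun's law: g_Y = g_Y* - β × Δu, so Δu = (g_Y* - g_Y)/β.
Δu = (1.51 - 3.14)/1.6 = -1.63/1.6 = -1.02 percentage points.

-1.02 percentage points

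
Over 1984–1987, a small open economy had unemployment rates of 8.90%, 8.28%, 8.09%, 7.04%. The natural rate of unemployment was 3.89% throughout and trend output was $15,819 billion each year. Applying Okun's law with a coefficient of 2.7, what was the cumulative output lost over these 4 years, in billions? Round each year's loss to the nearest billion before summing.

$7,154 billion

Year 1984: gap = -2.7 × (8.9 - 3.89) = -13.527%, loss ≈ 15819 × 13.527/100 ≈ 2140.
Year 1985: gap = -2.7 × (8.28 - 3.89) = -11.853%, loss ≈ 15819 × 11.853/100 ≈ 1875.
Year 1986: gap = -2.7 × (8.09 - 3.89) = -11.34%, loss ≈ 15819 × 11.34/100 ≈ 1794.
Year 1987: gap = -2.7 × (7.04 - 3.89) = -8.505%, loss ≈ 15819 × 8.505/100 ≈ 1345.
Total lost output = 2140 + 1875 + 1794 + 1345 = 7154 billion.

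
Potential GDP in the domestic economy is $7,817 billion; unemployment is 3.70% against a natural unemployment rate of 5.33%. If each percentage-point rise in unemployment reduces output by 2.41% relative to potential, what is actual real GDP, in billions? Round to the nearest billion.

Unemployment gap = 3.7 - 5.33 = -1.63 points, so the output gap is -2.41 × (-1.63) = 3.9283%.
Actual GDP = 7817 × (1 + 3.9283/100) = 7817 × 1.039283 ≈ 8124 billion.

$8,124 billion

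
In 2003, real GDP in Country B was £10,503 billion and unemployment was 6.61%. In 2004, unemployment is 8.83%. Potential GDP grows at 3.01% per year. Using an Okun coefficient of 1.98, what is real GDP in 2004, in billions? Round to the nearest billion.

£10,357 billion

Δu = 8.83 - 6.61 = 2.22 points.
Okun's law (growth form): g_Y = g_Y* - β × Δu = 3.01 - 1.98 × (2.22) = 3.01 - 4.3956 = -1.3856%.
Real GDP in the next year = 10503 × (1 - 1.3856/100) = 10503 × 0.986144 ≈ 10357 billion.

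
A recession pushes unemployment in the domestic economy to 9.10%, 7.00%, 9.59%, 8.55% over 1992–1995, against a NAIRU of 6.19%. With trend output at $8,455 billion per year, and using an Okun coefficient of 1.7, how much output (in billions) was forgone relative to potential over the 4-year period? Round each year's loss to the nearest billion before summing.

$1,362 billion

Year 1992: gap = -1.7 × (9.1 - 6.19) = -4.947%, loss ≈ 8455 × 4.947/100 ≈ 418.
Year 1993: gap = -1.7 × (7 - 6.19) = -1.377%, loss ≈ 8455 × 1.377/100 ≈ 116.
Year 1994: gap = -1.7 × (9.59 - 6.19) = -5.78%, loss ≈ 8455 × 5.78/100 ≈ 489.
Year 1995: gap = -1.7 × (8.55 - 6.19) = -4.012%, loss ≈ 8455 × 4.012/100 ≈ 339.
Total lost output = 418 + 116 + 489 + 339 = 1362 billion.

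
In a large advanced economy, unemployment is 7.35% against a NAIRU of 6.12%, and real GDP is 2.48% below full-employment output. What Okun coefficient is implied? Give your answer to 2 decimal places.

Okun's law: output gap = -β × (u - u*).
-2.48 = -β × (7.35 - 6.12) = -β × 1.23, so β = 2.48/1.23 = 2.02.

β ≈ 2.02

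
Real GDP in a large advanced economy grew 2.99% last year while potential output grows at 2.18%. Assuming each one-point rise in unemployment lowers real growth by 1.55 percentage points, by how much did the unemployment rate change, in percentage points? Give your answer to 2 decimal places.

-0.52 percentage points

Growth-rate Okun's law: g_Y = g_Y* - β × Δu, so Δu = (g_Y* - g_Y)/β.
Δu = (2.18 - 2.99)/1.55 = -0.81/1.55 = -0.52 percentage points.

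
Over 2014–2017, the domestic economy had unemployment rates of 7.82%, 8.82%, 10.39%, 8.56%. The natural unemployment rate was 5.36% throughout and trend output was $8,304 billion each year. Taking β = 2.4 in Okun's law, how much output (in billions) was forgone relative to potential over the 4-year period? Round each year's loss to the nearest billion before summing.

$2,820 billion

Year 2014: gap = -2.4 × (7.82 - 5.36) = -5.904%, loss ≈ 8304 × 5.904/100 ≈ 490.
Year 2015: gap = -2.4 × (8.82 - 5.36) = -8.304%, loss ≈ 8304 × 8.304/100 ≈ 690.
Year 2016: gap = -2.4 × (10.39 - 5.36) = -12.072%, loss ≈ 8304 × 12.072/100 ≈ 1002.
Year 2017: gap = -2.4 × (8.56 - 5.36) = -7.68%, loss ≈ 8304 × 7.68/100 ≈ 638.
Total lost output = 490 + 690 + 1002 + 638 = 2820 billion.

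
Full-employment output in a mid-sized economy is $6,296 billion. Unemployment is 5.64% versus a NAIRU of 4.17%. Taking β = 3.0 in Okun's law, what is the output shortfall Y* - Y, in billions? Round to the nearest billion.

Output gap = -3.0 × (5.64 - 4.17) = -3 × 1.47 = -4.41%.
Actual GDP ≈ 6296 × 0.9559 ≈ 6018 billion, so the shortfall is 6296 - 6018 = 278 billion.

$278 billion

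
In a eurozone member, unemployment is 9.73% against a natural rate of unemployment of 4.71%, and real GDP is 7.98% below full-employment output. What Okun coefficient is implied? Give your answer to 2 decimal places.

Okun's law: output gap = -β × (u - u*).
-7.98 = -β × (9.73 - 4.71) = -β × 5.02, so β = 7.98/5.02 = 1.59.

β ≈ 1.59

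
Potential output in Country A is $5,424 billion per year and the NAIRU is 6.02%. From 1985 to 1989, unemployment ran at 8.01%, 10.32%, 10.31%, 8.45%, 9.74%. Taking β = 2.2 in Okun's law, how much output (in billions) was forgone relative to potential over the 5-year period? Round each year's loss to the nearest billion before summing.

Year 1985: gap = -2.2 × (8.01 - 6.02) = -4.378%, loss ≈ 5424 × 4.378/100 ≈ 237.
Year 1986: gap = -2.2 × (10.32 - 6.02) = -9.46%, loss ≈ 5424 × 9.46/100 ≈ 513.
Year 1987: gap = -2.2 × (10.31 - 6.02) = -9.438%, loss ≈ 5424 × 9.438/100 ≈ 512.
Year 1988: gap = -2.2 × (8.45 - 6.02) = -5.346%, loss ≈ 5424 × 5.346/100 ≈ 290.
Year 1989: gap = -2.2 × (9.74 - 6.02) = -8.184%, loss ≈ 5424 × 8.184/100 ≈ 444.
Total lost output = 237 + 513 + 512 + 290 + 444 = 1996 billion.

$1,996 billion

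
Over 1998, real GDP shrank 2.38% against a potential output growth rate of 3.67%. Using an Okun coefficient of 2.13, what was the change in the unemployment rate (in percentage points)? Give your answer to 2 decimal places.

Growth-rate Okun's law: g_Y = g_Y* - β × Δu, so Δu = (g_Y* - g_Y)/β.
Δu = (3.67 + 2.38)/2.13 = 6.05/2.13 = 2.84 percentage points.

2.84 percentage points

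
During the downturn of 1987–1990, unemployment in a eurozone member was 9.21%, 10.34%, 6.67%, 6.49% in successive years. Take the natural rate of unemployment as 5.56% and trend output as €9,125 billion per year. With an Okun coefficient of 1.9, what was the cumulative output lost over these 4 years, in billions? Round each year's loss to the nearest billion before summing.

€1,815 billion

Year 1987: gap = -1.9 × (9.21 - 5.56) = -6.935%, loss ≈ 9125 × 6.935/100 ≈ 633.
Year 1988: gap = -1.9 × (10.34 - 5.56) = -9.082%, loss ≈ 9125 × 9.082/100 ≈ 829.
Year 1989: gap = -1.9 × (6.67 - 5.56) = -2.109%, loss ≈ 9125 × 2.109/100 ≈ 192.
Year 1990: gap = -1.9 × (6.49 - 5.56) = -1.767%, loss ≈ 9125 × 1.767/100 ≈ 161.
Total lost output = 633 + 829 + 192 + 161 = 1815 billion.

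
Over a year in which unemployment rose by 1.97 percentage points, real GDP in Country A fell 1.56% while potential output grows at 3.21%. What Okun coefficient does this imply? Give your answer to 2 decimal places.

Growth form: g_Y = g_Y* - β × Δu, so β = (g_Y* - g_Y)/Δu.
β = (3.21 + 1.56)/1.97 = 4.77/1.97 = 2.42.

β ≈ 2.42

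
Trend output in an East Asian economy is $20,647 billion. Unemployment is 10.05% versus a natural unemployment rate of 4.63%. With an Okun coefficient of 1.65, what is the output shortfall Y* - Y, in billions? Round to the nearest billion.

Output gap = -1.65 × (10.05 - 4.63) = -1.65 × 5.42 = -8.943%.
Actual GDP ≈ 20647 × 0.91057 ≈ 18801 billion, so the shortfall is 20647 - 18801 = 1846 billion.

$1,846 billion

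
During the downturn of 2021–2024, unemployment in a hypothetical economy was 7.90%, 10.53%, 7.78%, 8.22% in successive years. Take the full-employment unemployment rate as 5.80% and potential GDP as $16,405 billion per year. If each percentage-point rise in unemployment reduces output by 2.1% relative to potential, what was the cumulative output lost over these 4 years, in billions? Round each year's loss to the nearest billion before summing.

Year 2021: gap = -2.1 × (7.9 - 5.8) = -4.41%, loss ≈ 16405 × 4.41/100 ≈ 723.
Year 2022: gap = -2.1 × (10.53 - 5.8) = -9.933%, loss ≈ 16405 × 9.933/100 ≈ 1630.
Year 2023: gap = -2.1 × (7.78 - 5.8) = -4.158%, loss ≈ 16405 × 4.158/100 ≈ 682.
Year 2024: gap = -2.1 × (8.22 - 5.8) = -5.082%, loss ≈ 16405 × 5.082/100 ≈ 834.
Total lost output = 723 + 1630 + 682 + 834 = 3869 billion.

$3,869 billion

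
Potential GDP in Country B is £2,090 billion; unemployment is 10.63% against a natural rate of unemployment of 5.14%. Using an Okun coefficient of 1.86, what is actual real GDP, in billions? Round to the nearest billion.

Unemployment gap = 10.63 - 5.14 = 5.49 points, so the output gap is -1.86 × 5.49 = -10.2114%.
Actual GDP = 2090 × (1 - 10.2114/100) = 2090 × 0.897886 ≈ 1877 billion.

£1,877 billion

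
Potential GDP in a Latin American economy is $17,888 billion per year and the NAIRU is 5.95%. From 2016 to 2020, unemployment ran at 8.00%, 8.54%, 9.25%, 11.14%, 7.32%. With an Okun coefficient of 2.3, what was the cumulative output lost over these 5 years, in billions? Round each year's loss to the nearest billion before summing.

Year 2016: gap = -2.3 × (8 - 5.95) = -4.715%, loss ≈ 17888 × 4.715/100 ≈ 843.
Year 2017: gap = -2.3 × (8.54 - 5.95) = -5.957%, loss ≈ 17888 × 5.957/100 ≈ 1066.
Year 2018: gap = -2.3 × (9.25 - 5.95) = -7.59%, loss ≈ 17888 × 7.59/100 ≈ 1358.
Year 2019: gap = -2.3 × (11.14 - 5.95) = -11.937%, loss ≈ 17888 × 11.937/100 ≈ 2135.
Year 2020: gap = -2.3 × (7.32 - 5.95) = -3.151%, loss ≈ 17888 × 3.151/100 ≈ 564.
Total lost output = 843 + 1066 + 1358 + 2135 + 564 = 5966 billion.

$5,966 billion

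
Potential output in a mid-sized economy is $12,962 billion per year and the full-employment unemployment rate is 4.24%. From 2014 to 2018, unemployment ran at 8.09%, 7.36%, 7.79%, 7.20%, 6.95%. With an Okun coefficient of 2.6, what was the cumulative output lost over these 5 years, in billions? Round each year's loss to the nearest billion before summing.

$5,455 billion

Year 2014: gap = -2.6 × (8.09 - 4.24) = -10.01%, loss ≈ 12962 × 10.01/100 ≈ 1297.
Year 2015: gap = -2.6 × (7.36 - 4.24) = -8.112%, loss ≈ 12962 × 8.112/100 ≈ 1051.
Year 2016: gap = -2.6 × (7.79 - 4.24) = -9.23%, loss ≈ 12962 × 9.23/100 ≈ 1196.
Year 2017: gap = -2.6 × (7.2 - 4.24) = -7.696%, loss ≈ 12962 × 7.696/100 ≈ 998.
Year 2018: gap = -2.6 × (6.95 - 4.24) = -7.046%, loss ≈ 12962 × 7.046/100 ≈ 913.
Total lost output = 1297 + 1051 + 1196 + 998 + 913 = 5455 billion.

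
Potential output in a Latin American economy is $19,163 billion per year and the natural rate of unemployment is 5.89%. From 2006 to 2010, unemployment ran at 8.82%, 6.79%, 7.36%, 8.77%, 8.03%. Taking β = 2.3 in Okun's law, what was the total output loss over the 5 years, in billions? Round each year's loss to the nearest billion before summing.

$4,548 billion

Year 2006: gap = -2.3 × (8.82 - 5.89) = -6.739%, loss ≈ 19163 × 6.739/100 ≈ 1291.
Year 2007: gap = -2.3 × (6.79 - 5.89) = -2.07%, loss ≈ 19163 × 2.07/100 ≈ 397.
Year 2008: gap = -2.3 × (7.36 - 5.89) = -3.381%, loss ≈ 19163 × 3.381/100 ≈ 648.
Year 2009: gap = -2.3 × (8.77 - 5.89) = -6.624%, loss ≈ 19163 × 6.624/100 ≈ 1269.
Year 2010: gap = -2.3 × (8.03 - 5.89) = -4.922%, loss ≈ 19163 × 4.922/100 ≈ 943.
Total lost output = 1291 + 397 + 648 + 1269 + 943 = 4548 billion.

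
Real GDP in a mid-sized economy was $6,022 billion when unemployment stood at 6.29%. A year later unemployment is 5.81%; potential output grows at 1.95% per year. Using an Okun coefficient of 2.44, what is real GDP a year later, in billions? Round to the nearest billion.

$6,210 billion

Δu = 5.81 - 6.29 = -0.48 points.
Okun's law (growth form): g_Y = g_Y* - β × Δu = 1.95 - 2.44 × (-0.48) = 1.95 + 1.1712 = 3.1212%.
Real GDP in the next year = 6022 × (1 + 3.1212/100) = 6022 × 1.031212 ≈ 6210 billion.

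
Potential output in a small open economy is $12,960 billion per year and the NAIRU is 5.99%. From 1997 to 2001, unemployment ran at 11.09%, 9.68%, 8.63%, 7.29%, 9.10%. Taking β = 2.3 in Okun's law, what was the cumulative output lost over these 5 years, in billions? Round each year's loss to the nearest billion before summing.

Year 1997: gap = -2.3 × (11.09 - 5.99) = -11.73%, loss ≈ 12960 × 11.73/100 ≈ 1520.
Year 1998: gap = -2.3 × (9.68 - 5.99) = -8.487%, loss ≈ 12960 × 8.487/100 ≈ 1100.
Year 1999: gap = -2.3 × (8.63 - 5.99) = -6.072%, loss ≈ 12960 × 6.072/100 ≈ 787.
Year 2000: gap = -2.3 × (7.29 - 5.99) = -2.99%, loss ≈ 12960 × 2.99/100 ≈ 388.
Year 2001: gap = -2.3 × (9.1 - 5.99) = -7.153%, loss ≈ 12960 × 7.153/100 ≈ 927.
Total lost output = 1520 + 1100 + 787 + 388 + 927 = 4722 billion.

$4,722 billion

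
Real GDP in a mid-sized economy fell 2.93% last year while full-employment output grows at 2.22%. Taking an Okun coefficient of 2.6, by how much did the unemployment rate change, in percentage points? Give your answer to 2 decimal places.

1.98 percentage points

Growth-rate Okun's law: g_Y = g_Y* - β × Δu, so Δu = (g_Y* - g_Y)/β.
Δu = (2.22 + 2.93)/2.6 = 5.15/2.6 = 1.98 percentage points.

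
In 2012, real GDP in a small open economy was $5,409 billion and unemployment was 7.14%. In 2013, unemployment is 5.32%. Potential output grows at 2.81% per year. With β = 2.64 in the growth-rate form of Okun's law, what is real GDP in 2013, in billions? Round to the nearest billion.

$5,821 billion

Δu = 5.32 - 7.14 = -1.82 points.
Okun's law (growth form): g_Y = g_Y* - β × Δu = 2.81 - 2.64 × (-1.82) = 2.81 + 4.8048 = 7.6148%.
Real GDP in the next year = 5409 × (1 + 7.6148/100) = 5409 × 1.076148 ≈ 5821 billion.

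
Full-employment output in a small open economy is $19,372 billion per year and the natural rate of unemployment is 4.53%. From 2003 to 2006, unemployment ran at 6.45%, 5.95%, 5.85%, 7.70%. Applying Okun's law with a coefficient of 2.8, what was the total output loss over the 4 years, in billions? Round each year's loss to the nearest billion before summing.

$4,246 billion

Year 2003: gap = -2.8 × (6.45 - 4.53) = -5.376%, loss ≈ 19372 × 5.376/100 ≈ 1041.
Year 2004: gap = -2.8 × (5.95 - 4.53) = -3.976%, loss ≈ 19372 × 3.976/100 ≈ 770.
Year 2005: gap = -2.8 × (5.85 - 4.53) = -3.696%, loss ≈ 19372 × 3.696/100 ≈ 716.
Year 2006: gap = -2.8 × (7.7 - 4.53) = -8.876%, loss ≈ 19372 × 8.876/100 ≈ 1719.
Total lost output = 1041 + 770 + 716 + 1719 = 4246 billion.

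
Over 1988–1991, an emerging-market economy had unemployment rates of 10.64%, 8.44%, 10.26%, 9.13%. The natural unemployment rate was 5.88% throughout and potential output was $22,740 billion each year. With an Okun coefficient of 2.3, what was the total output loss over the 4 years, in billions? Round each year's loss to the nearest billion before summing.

$7,820 billion

Year 1988: gap = -2.3 × (10.64 - 5.88) = -10.948%, loss ≈ 22740 × 10.948/100 ≈ 2490.
Year 1989: gap = -2.3 × (8.44 - 5.88) = -5.888%, loss ≈ 22740 × 5.888/100 ≈ 1339.
Year 1990: gap = -2.3 × (10.26 - 5.88) = -10.074%, loss ≈ 22740 × 10.074/100 ≈ 2291.
Year 1991: gap = -2.3 × (9.13 - 5.88) = -7.475%, loss ≈ 22740 × 7.475/100 ≈ 1700.
Total lost output = 2490 + 1339 + 2291 + 1700 = 7820 billion.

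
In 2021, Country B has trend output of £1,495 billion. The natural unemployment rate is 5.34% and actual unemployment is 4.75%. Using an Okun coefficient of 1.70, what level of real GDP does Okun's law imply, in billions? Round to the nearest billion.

£1,510 billion

Unemployment gap = 4.75 - 5.34 = -0.59 points, so the output gap is -1.7 × (-0.59) = 1.003%.
Actual GDP = 1495 × (1 + 1.003/100) = 1495 × 1.01003 ≈ 1510 billion.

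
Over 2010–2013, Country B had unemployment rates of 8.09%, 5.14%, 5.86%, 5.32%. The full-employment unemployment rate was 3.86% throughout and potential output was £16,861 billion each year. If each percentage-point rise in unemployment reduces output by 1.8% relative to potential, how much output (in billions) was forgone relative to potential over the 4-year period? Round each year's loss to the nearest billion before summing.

£2,722 billion

Year 2010: gap = -1.8 × (8.09 - 3.86) = -7.614%, loss ≈ 16861 × 7.614/100 ≈ 1284.
Year 2011: gap = -1.8 × (5.14 - 3.86) = -2.304%, loss ≈ 16861 × 2.304/100 ≈ 388.
Year 2012: gap = -1.8 × (5.86 - 3.86) = -3.6%, loss ≈ 16861 × 3.6/100 ≈ 607.
Year 2013: gap = -1.8 × (5.32 - 3.86) = -2.628%, loss ≈ 16861 × 2.628/100 ≈ 443.
Total lost output = 1284 + 388 + 607 + 443 = 2722 billion.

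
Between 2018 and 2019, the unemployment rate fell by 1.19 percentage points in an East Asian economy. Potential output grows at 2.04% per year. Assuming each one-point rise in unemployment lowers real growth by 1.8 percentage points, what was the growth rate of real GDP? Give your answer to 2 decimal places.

4.18%

Growth-rate Okun's law: g_Y = g_Y* - β × Δu.
g_Y = 2.04 - 1.8 × (-1.19) = 2.04 + 2.142 = 4.182%, i.e. 4.18% to 2 d.p.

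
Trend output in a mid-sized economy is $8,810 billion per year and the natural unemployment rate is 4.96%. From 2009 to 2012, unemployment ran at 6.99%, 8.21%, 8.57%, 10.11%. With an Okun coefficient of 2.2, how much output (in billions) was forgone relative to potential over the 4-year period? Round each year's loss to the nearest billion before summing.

$2,721 billion

Year 2009: gap = -2.2 × (6.99 - 4.96) = -4.466%, loss ≈ 8810 × 4.466/100 ≈ 393.
Year 2010: gap = -2.2 × (8.21 - 4.96) = -7.15%, loss ≈ 8810 × 7.15/100 ≈ 630.
Year 2011: gap = -2.2 × (8.57 - 4.96) = -7.942%, loss ≈ 8810 × 7.942/100 ≈ 700.
Year 2012: gap = -2.2 × (10.11 - 4.96) = -11.33%, loss ≈ 8810 × 11.33/100 ≈ 998.
Total lost output = 393 + 630 + 700 + 998 = 2721 billion.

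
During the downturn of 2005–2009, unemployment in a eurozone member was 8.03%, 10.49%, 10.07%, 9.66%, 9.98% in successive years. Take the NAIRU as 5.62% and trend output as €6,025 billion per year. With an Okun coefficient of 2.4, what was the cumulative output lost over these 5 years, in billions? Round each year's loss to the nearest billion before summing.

€2,909 billion

Year 2005: gap = -2.4 × (8.03 - 5.62) = -5.784%, loss ≈ 6025 × 5.784/100 ≈ 348.
Year 2006: gap = -2.4 × (10.49 - 5.62) = -11.688%, loss ≈ 6025 × 11.688/100 ≈ 704.
Year 2007: gap = -2.4 × (10.07 - 5.62) = -10.68%, loss ≈ 6025 × 10.68/100 ≈ 643.
Year 2008: gap = -2.4 × (9.66 - 5.62) = -9.696%, loss ≈ 6025 × 9.696/100 ≈ 584.
Year 2009: gap = -2.4 × (9.98 - 5.62) = -10.464%, loss ≈ 6025 × 10.464/100 ≈ 630.
Total lost output = 348 + 704 + 643 + 584 + 630 = 2909 billion.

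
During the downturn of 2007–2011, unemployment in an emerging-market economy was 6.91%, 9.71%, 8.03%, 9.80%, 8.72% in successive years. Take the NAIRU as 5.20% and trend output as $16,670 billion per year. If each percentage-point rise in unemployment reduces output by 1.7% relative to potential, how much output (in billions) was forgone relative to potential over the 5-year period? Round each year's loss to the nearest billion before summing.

Year 2007: gap = -1.7 × (6.91 - 5.2) = -2.907%, loss ≈ 16670 × 2.907/100 ≈ 485.
Year 2008: gap = -1.7 × (9.71 - 5.2) = -7.667%, loss ≈ 16670 × 7.667/100 ≈ 1278.
Year 2009: gap = -1.7 × (8.03 - 5.2) = -4.811%, loss ≈ 16670 × 4.811/100 ≈ 802.
Year 2010: gap = -1.7 × (9.8 - 5.2) = -7.82%, loss ≈ 16670 × 7.82/100 ≈ 1304.
Year 2011: gap = -1.7 × (8.72 - 5.2) = -5.984%, loss ≈ 16670 × 5.984/100 ≈ 998.
Total lost output = 485 + 1278 + 802 + 1304 + 998 = 4867 billion.

$4,867 billion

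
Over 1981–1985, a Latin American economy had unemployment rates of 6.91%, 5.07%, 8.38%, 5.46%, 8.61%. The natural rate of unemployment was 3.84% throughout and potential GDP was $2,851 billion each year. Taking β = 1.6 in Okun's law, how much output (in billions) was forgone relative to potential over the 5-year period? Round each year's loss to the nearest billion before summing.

$695 billion

Year 1981: gap = -1.6 × (6.91 - 3.84) = -4.912%, loss ≈ 2851 × 4.912/100 ≈ 140.
Year 1982: gap = -1.6 × (5.07 - 3.84) = -1.968%, loss ≈ 2851 × 1.968/100 ≈ 56.
Year 1983: gap = -1.6 × (8.38 - 3.84) = -7.264%, loss ≈ 2851 × 7.264/100 ≈ 207.
Year 1984: gap = -1.6 × (5.46 - 3.84) = -2.592%, loss ≈ 2851 × 2.592/100 ≈ 74.
Year 1985: gap = -1.6 × (8.61 - 3.84) = -7.632%, loss ≈ 2851 × 7.632/100 ≈ 218.
Total lost output = 140 + 56 + 207 + 74 + 218 = 695 billion.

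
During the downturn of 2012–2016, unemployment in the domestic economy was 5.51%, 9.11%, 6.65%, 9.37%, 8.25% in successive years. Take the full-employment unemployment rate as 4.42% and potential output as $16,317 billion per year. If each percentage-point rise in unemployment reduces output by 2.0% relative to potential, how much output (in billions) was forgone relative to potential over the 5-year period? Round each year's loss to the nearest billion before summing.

$5,480 billion

Year 2012: gap = -2.0 × (5.51 - 4.42) = -2.18%, loss ≈ 16317 × 2.18/100 ≈ 356.
Year 2013: gap = -2.0 × (9.11 - 4.42) = -9.38%, loss ≈ 16317 × 9.38/100 ≈ 1531.
Year 2014: gap = -2.0 × (6.65 - 4.42) = -4.46%, loss ≈ 16317 × 4.46/100 ≈ 728.
Year 2015: gap = -2.0 × (9.37 - 4.42) = -9.9%, loss ≈ 16317 × 9.9/100 ≈ 1615.
Year 2016: gap = -2.0 × (8.25 - 4.42) = -7.66%, loss ≈ 16317 × 7.66/100 ≈ 1250.
Total lost output = 356 + 1531 + 728 + 1615 + 1250 = 5480 billion.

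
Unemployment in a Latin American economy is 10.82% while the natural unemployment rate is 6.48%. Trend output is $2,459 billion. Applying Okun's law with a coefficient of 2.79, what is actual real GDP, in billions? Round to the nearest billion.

Unemployment gap = 10.82 - 6.48 = 4.34 points, so the output gap is -2.79 × 4.34 = -12.1086%.
Actual GDP = 2459 × (1 - 12.1086/100) = 2459 × 0.878914 ≈ 2161 billion.

$2,161 billion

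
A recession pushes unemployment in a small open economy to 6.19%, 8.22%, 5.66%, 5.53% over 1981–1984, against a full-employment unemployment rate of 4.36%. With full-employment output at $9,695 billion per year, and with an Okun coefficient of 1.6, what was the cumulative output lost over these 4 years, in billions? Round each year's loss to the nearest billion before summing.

Year 1981: gap = -1.6 × (6.19 - 4.36) = -2.928%, loss ≈ 9695 × 2.928/100 ≈ 284.
Year 1982: gap = -1.6 × (8.22 - 4.36) = -6.176%, loss ≈ 9695 × 6.176/100 ≈ 599.
Year 1983: gap = -1.6 × (5.66 - 4.36) = -2.08%, loss ≈ 9695 × 2.08/100 ≈ 202.
Year 1984: gap = -1.6 × (5.53 - 4.36) = -1.872%, loss ≈ 9695 × 1.872/100 ≈ 181.
Total lost output = 284 + 599 + 202 + 181 = 1266 billion.

$1,266 billion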